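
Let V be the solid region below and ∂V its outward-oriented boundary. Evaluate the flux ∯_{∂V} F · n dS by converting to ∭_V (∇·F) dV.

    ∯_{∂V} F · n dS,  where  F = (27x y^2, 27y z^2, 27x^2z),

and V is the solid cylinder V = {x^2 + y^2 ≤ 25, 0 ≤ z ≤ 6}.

By the divergence theorem,

    ∯_{∂V} F · n dS = ∭_V (∇ · F) dV.

Compute the divergence:
    ∇ · F = ∂F_x/∂x + ∂F_y/∂y + ∂F_z/∂z = 27y^2 + 27z^2 + 27x^2 = 27x^2 + 27y^2 + 27z^2.

In cylindrical coordinates, x = r cos(θ), y = r sin(θ), z = z, dV = r dr dθ dz, with 0 ≤ r ≤ 5, 0 ≤ θ ≤ 2π, 0 ≤ z ≤ 6.

The integrand, after substitution and multiplying by the volume element, becomes (27r^2 + 27z^2) · r, so

    ∭_V (∇·F) dV = ∫_0^{2π} ∫_0^{5} ∫_0^{6} (27r^2 + 27z^2) · r dz dr dθ.

Inner (z from 0 to 6): 162r (r^2 + 12).
Middle (r from 0 to 5): 99225/2.
Outer (θ from 0 to 2π): 99225π.

Therefore ∯_{∂V} F · n dS = 99225π.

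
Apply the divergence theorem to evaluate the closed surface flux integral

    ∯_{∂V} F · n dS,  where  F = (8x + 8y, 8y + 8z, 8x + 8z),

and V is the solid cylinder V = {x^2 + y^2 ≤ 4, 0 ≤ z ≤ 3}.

By the divergence theorem,

    ∯_{∂V} F · n dS = ∭_V (∇ · F) dV.

Compute the divergence:
    ∇ · F = ∂F_x/∂x + ∂F_y/∂y + ∂F_z/∂z = 8 + 8 + 8 = 24.

In cylindrical coordinates, x = r cos(θ), y = r sin(θ), z = z, dV = r dr dθ dz, with 0 ≤ r ≤ 2, 0 ≤ θ ≤ 2π, 0 ≤ z ≤ 3.

The integrand, after substitution and multiplying by the volume element, becomes (24) · r, so

    ∭_V (∇·F) dV = ∫_0^{2π} ∫_0^{2} ∫_0^{3} (24) · r dz dr dθ.

Inner (z from 0 to 3): 72r.
Middle (r from 0 to 2): 144.
Outer (θ from 0 to 2π): 288π.

Therefore ∯_{∂V} F · n dS = 288π.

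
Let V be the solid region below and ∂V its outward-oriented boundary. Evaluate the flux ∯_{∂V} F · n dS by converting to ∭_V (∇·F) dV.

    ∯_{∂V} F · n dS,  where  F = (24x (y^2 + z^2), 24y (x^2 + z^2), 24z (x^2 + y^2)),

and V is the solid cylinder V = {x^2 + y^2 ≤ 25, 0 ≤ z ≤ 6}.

By the divergence theorem,

    ∯_{∂V} F · n dS = ∭_V (∇ · F) dV.

Compute the divergence:
    ∇ · F = ∂F_x/∂x + ∂F_y/∂y + ∂F_z/∂z = 24y^2 + 24z^2 + 24x^2 + 24z^2 + 24x^2 + 24y^2 = 48x^2 + 48y^2 + 48z^2.

In cylindrical coordinates, x = r cos(θ), y = r sin(θ), z = z, dV = r dr dθ dz, with 0 ≤ r ≤ 5, 0 ≤ θ ≤ 2π, 0 ≤ z ≤ 6.

The integrand, after substitution and multiplying by the volume element, becomes (48r^2 + 48z^2) · r, so

    ∭_V (∇·F) dV = ∫_0^{2π} ∫_0^{5} ∫_0^{6} (48r^2 + 48z^2) · r dz dr dθ.

Inner (z from 0 to 6): 288r (r^2 + 12).
Middle (r from 0 to 5): 88200.
Outer (θ from 0 to 2π): 176400π.

Therefore ∯_{∂V} F · n dS = 176400π.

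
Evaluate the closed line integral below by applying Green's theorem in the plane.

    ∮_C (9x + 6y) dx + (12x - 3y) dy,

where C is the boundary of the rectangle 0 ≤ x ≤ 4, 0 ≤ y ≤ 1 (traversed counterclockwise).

Green's theorem converts the closed line integral into a double integral over the enclosed region D:

    ∮_C P dx + Q dy = ∬_D (∂Q/∂x - ∂P/∂y) dA.

Here P = 9x + 6y, Q = 12x - 3y, so

    ∂Q/∂x = 12,    ∂P/∂y = 6,
    ∂Q/∂x - ∂P/∂y = 6.

D is the region 0 ≤ x ≤ 4, 0 ≤ y ≤ 1. Evaluating the double integral:

    ∬_D (6) dA = ∫_0^{4} ∫_0^{1} (6) dy dx.

Inner (y from 0 to 1): 6.
Outer (x from 0 to 4): 24.

Therefore ∮_C P dx + Q dy = 24.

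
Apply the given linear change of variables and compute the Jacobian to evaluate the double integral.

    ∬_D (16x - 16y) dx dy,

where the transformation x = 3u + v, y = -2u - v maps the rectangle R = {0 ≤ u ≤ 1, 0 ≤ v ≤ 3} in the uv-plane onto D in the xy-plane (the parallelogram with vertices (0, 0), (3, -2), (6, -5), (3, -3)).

Compute the Jacobian determinant of (x, y) with respect to (u, v):

    ∂(x,y)/∂(u,v) = | 3  1 | = (3)(-1) - (1)(-2) = -1.
                   | -2  -1 |

Its absolute value is |J| = 1 (the area scaling factor).

Substituting x = 3u + v, y = -2u - v into the integrand,

    16x - 16y → 80u + 32v,

so the integral becomes

    ∬_R (80u + 32v) · |J| du dv = ∫_0^1 ∫_0^3 (80u + 32v) dv du.

Inner (v): 240u + 144.
Outer (u): 264.

Therefore ∬_D (16x - 16y) dx dy = 264.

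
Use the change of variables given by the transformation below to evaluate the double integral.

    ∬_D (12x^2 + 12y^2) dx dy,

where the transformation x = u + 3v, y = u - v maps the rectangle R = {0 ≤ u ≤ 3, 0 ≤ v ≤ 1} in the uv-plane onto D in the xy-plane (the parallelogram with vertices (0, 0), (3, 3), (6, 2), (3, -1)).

Compute the Jacobian determinant of (x, y) with respect to (u, v):

    ∂(x,y)/∂(u,v) = | 1  3 | = (1)(-1) - (3)(1) = -4.
                   | 1  -1 |

Its absolute value is |J| = 4 (the area scaling factor).

Substituting x = u + 3v, y = u - v into the integrand,

    12x^2 + 12y^2 → 24u^2 + 48u v + 120v^2,

so the integral becomes

    ∬_R (24u^2 + 48u v + 120v^2) · |J| du dv = ∫_0^3 ∫_0^1 (96u^2 + 192u v + 480v^2) dv du.

Inner (v): 96u^2 + 96u + 160.
Outer (u): 1776.

Therefore ∬_D (12x^2 + 12y^2) dx dy = 1776.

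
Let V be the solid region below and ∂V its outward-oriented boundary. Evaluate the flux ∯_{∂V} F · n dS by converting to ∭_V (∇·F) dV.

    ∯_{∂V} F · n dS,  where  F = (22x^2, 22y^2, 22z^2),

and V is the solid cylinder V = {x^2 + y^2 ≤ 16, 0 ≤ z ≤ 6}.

By the divergence theorem,

    ∯_{∂V} F · n dS = ∭_V (∇ · F) dV.

Compute the divergence:
    ∇ · F = ∂F_x/∂x + ∂F_y/∂y + ∂F_z/∂z = 44x + 44y + 44z.

In cylindrical coordinates, x = r cos(θ), y = r sin(θ), z = z, dV = r dr dθ dz, with 0 ≤ r ≤ 4, 0 ≤ θ ≤ 2π, 0 ≤ z ≤ 6.

The integrand, after substitution and multiplying by the volume element, becomes (44sqrt(2)r sin(θ + π/4) + 44z) · r, so

    ∭_V (∇·F) dV = ∫_0^{2π} ∫_0^{4} ∫_0^{6} (44sqrt(2)r sin(θ + π/4) + 44z) · r dz dr dθ.

Inner (z from 0 to 6): 264r (sqrt(2)r sin(θ + π/4) + 3).
Middle (r from 0 to 4): 5632sqrt(2)sin(θ + π/4) + 6336.
Outer (θ from 0 to 2π): 12672π.

Therefore ∯_{∂V} F · n dS = 12672π.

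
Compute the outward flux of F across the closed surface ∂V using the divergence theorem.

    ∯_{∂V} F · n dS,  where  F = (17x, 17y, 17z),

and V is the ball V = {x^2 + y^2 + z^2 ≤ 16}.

By the divergence theorem,

    ∯_{∂V} F · n dS = ∭_V (∇ · F) dV.

Compute the divergence:
    ∇ · F = ∂F_x/∂x + ∂F_y/∂y + ∂F_z/∂z = 17 + 17 + 17 = 51.

In spherical coordinates, x = ρ sin(φ) cos(θ), y = ρ sin(φ) sin(θ), z = ρ cos(φ), dV = ρ^2 sin(φ) dρ dφ dθ, with 0 ≤ ρ ≤ 4, 0 ≤ φ ≤ π, 0 ≤ θ ≤ 2π.

The integrand, after substitution and multiplying by the volume element, becomes (51) · ρ^2 sin(φ), so

    ∭_V (∇·F) dV = ∫_0^{2π} ∫_0^{π} ∫_0^{4} (51) · ρ^2 sin(φ) dρ dφ dθ.

Inner (ρ from 0 to 4): 1088sin(φ).
Middle (φ from 0 to π): 2176.
Outer (θ from 0 to 2π): 4352π.

Therefore ∯_{∂V} F · n dS = 4352π.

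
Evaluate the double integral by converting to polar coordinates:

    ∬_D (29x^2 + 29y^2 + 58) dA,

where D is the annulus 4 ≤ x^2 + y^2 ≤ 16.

The region D is 2 ≤ r ≤ 4, 0 ≤ θ ≤ 2π in polar coordinates, where x = r cos(θ), y = r sin(θ), and dA = r dr dθ.

Under the substitution, the integrand becomes 29r^2 + 58, so

    ∬_D (29x^2 + 29y^2 + 58) dA = ∫_{0}^{2π} ∫_{2}^{4} (29r^2 + 58) · r dr dθ.

Inner integral (in r): ∫_{2}^{4} (29r^2 + 58) · r dr = 2088.

Outer integral (in θ): ∫_{0}^{2π} (2088) dθ = 4176π.

Therefore ∬_D (29x^2 + 29y^2 + 58) dA = 4176π.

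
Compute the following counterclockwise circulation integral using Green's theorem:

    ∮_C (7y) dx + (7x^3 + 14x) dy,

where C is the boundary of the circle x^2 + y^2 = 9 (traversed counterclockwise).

Green's theorem converts the closed line integral into a double integral over the enclosed region D:

    ∮_C P dx + Q dy = ∬_D (∂Q/∂x - ∂P/∂y) dA.

Here P = 7y, Q = 7x^3 + 14x, so

    ∂Q/∂x = 21x^2 + 14,    ∂P/∂y = 7,
    ∂Q/∂x - ∂P/∂y = 21x^2 + 7.

D is the region x^2 + y^2 ≤ 9. Evaluating the double integral:

In polar coordinates (x = r cos θ, y = r sin θ, dA = r dr dθ) the integrand becomes 21r^2cos(θ)^2 + 7, so

    ∬_D (21x^2 + 7) dA = ∫_0^{2π} ∫_0^{3} (21r^2cos(θ)^2 + 7) · r dr dθ.

Inner (r from 0 to 3): 1701cos(θ)^2/4 + 63/2.
Outer (θ from 0 to 2π): 1953π/4.

Therefore ∮_C P dx + Q dy = 1953π/4.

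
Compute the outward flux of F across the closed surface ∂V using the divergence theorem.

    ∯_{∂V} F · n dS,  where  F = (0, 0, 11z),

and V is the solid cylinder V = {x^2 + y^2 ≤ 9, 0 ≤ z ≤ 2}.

By the divergence theorem,

    ∯_{∂V} F · n dS = ∭_V (∇ · F) dV.

Compute the divergence:
    ∇ · F = ∂F_x/∂x + ∂F_y/∂y + ∂F_z/∂z = 0 + 0 + 11 = 11.

In cylindrical coordinates, x = r cos(θ), y = r sin(θ), z = z, dV = r dr dθ dz, with 0 ≤ r ≤ 3, 0 ≤ θ ≤ 2π, 0 ≤ z ≤ 2.

The integrand, after substitution and multiplying by the volume element, becomes (11) · r, so

    ∭_V (∇·F) dV = ∫_0^{2π} ∫_0^{3} ∫_0^{2} (11) · r dz dr dθ.

Inner (z from 0 to 2): 22r.
Middle (r from 0 to 3): 99.
Outer (θ from 0 to 2π): 198π.

Therefore ∯_{∂V} F · n dS = 198π.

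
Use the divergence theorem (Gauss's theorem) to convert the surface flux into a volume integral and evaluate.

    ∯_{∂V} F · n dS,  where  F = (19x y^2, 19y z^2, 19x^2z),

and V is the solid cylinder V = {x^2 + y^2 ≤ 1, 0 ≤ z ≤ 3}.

By the divergence theorem,

    ∯_{∂V} F · n dS = ∭_V (∇ · F) dV.

Compute the divergence:
    ∇ · F = ∂F_x/∂x + ∂F_y/∂y + ∂F_z/∂z = 19y^2 + 19z^2 + 19x^2 = 19x^2 + 19y^2 + 19z^2.

In cylindrical coordinates, x = r cos(θ), y = r sin(θ), z = z, dV = r dr dθ dz, with 0 ≤ r ≤ 1, 0 ≤ θ ≤ 2π, 0 ≤ z ≤ 3.

The integrand, after substitution and multiplying by the volume element, becomes (19r^2 + 19z^2) · r, so

    ∭_V (∇·F) dV = ∫_0^{2π} ∫_0^{1} ∫_0^{3} (19r^2 + 19z^2) · r dz dr dθ.

Inner (z from 0 to 3): 57r (r^2 + 3).
Middle (r from 0 to 1): 399/4.
Outer (θ from 0 to 2π): 399π/2.

Therefore ∯_{∂V} F · n dS = 399π/2.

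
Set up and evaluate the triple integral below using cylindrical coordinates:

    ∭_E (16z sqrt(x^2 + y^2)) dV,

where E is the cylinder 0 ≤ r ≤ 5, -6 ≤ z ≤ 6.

In cylindrical coordinates, x = r cos(θ), y = r sin(θ), z = z, and dV = r dr dθ dz.

The integrand becomes 16r z, so

    ∭_E (16z sqrt(x^2 + y^2)) dV = ∫_{0}^{2π} ∫_{0}^{5} ∫_{-6}^{6} (16r z) · r dz dr dθ.

Inner (z): 0.
Middle (r from 0 to 5): 0.
Outer (θ): 0.

Therefore the triple integral equals 0.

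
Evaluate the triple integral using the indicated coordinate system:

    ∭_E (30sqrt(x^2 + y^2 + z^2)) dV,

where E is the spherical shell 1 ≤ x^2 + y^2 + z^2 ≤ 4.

In spherical coordinates, x = ρ sin(φ) cos(θ), y = ρ sin(φ) sin(θ), z = ρ cos(φ), and dV = ρ^2 sin(φ) dρ dφ dθ.

The integrand becomes 30ρ, so

    ∭_E (30sqrt(x^2 + y^2 + z^2)) dV = ∫_{0}^{2π} ∫_{0}^{π} ∫_{1}^{2} (30ρ) · ρ^2 sin(φ) dρ dφ dθ.

Inner (ρ): 225sin(φ)/2.
Middle (φ): 225.
Outer (θ): 450π.

Therefore the triple integral equals 450π.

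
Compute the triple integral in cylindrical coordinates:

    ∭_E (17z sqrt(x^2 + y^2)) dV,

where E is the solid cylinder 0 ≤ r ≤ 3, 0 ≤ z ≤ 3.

In cylindrical coordinates, x = r cos(θ), y = r sin(θ), z = z, and dV = r dr dθ dz.

The integrand becomes 17r z, so

    ∭_E (17z sqrt(x^2 + y^2)) dV = ∫_{0}^{2π} ∫_{0}^{3} ∫_{0}^{3} (17r z) · r dz dr dθ.

Inner (z): 153r^2/2.
Middle (r from 0 to 3): 1377/2.
Outer (θ): 1377π.

Therefore the triple integral equals 1377π.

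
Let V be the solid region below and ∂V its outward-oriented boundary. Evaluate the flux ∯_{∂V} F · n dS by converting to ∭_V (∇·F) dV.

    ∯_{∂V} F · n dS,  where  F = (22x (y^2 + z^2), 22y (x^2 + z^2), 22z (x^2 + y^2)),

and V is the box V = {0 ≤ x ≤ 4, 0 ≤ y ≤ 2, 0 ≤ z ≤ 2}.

By the divergence theorem,

    ∯_{∂V} F · n dS = ∭_V (∇ · F) dV.

Compute the divergence:
    ∇ · F = ∂F_x/∂x + ∂F_y/∂y + ∂F_z/∂z = 22y^2 + 22z^2 + 22x^2 + 22z^2 + 22x^2 + 22y^2 = 44x^2 + 44y^2 + 44z^2.

V is a rectangular box, so dV = dx dy dz with 0 ≤ x ≤ 4, 0 ≤ y ≤ 2, 0 ≤ z ≤ 2.

Integrate (44x^2 + 44y^2 + 44z^2) over V as an iterated integral:

    ∭_V (∇·F) dV = ∫_0^{4} ∫_0^{2} ∫_0^{2} (44x^2 + 44y^2 + 44z^2) dz dy dx.

Inner (z from 0 to 2): 88x^2 + 88y^2 + 352/3.
Middle (y from 0 to 2): 176x^2 + 1408/3.
Outer (x from 0 to 4): 5632.

Therefore ∯_{∂V} F · n dS = 5632.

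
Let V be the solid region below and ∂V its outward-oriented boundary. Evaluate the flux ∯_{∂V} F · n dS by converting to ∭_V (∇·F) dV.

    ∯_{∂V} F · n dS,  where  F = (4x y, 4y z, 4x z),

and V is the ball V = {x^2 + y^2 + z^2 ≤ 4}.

By the divergence theorem,

    ∯_{∂V} F · n dS = ∭_V (∇ · F) dV.

Compute the divergence:
    ∇ · F = ∂F_x/∂x + ∂F_y/∂y + ∂F_z/∂z = 4y + 4z + 4x = 4x + 4y + 4z.

In spherical coordinates, x = ρ sin(φ) cos(θ), y = ρ sin(φ) sin(θ), z = ρ cos(φ), dV = ρ^2 sin(φ) dρ dφ dθ, with 0 ≤ ρ ≤ 2, 0 ≤ φ ≤ π, 0 ≤ θ ≤ 2π.

The integrand, after substitution and multiplying by the volume element, becomes (4ρ (sqrt(2)sin(φ)sin(θ + π/4) + cos(φ))) · ρ^2 sin(φ), so

    ∭_V (∇·F) dV = ∫_0^{2π} ∫_0^{π} ∫_0^{2} (4ρ (sqrt(2)sin(φ)sin(θ + π/4) + cos(φ))) · ρ^2 sin(φ) dρ dφ dθ.

Inner (ρ from 0 to 2): 16(sqrt(2)sin(φ)sin(θ + π/4) + cos(φ))sin(φ).
Middle (φ from 0 to π): 8sqrt(2)π sin(θ + π/4).
Outer (θ from 0 to 2π): 0.

Therefore ∯_{∂V} F · n dS = 0.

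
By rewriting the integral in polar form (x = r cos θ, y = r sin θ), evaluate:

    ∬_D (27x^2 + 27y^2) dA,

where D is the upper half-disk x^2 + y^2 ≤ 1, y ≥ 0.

The region D is 0 ≤ r ≤ 1, 0 ≤ θ ≤ π in polar coordinates, where x = r cos(θ), y = r sin(θ), and dA = r dr dθ.

Under the substitution, the integrand becomes 27r^2, so

    ∬_D (27x^2 + 27y^2) dA = ∫_{0}^{π} ∫_{0}^{1} (27r^2) · r dr dθ.

Inner integral (in r): ∫_{0}^{1} (27r^2) · r dr = 27/4.

Outer integral (in θ): ∫_{0}^{π} (27/4) dθ = 27π/4.

Therefore ∬_D (27x^2 + 27y^2) dA = 27π/4.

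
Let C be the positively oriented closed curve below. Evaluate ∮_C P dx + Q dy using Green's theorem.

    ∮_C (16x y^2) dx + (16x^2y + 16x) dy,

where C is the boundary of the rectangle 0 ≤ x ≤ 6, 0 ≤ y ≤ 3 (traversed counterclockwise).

Green's theorem converts the closed line integral into a double integral over the enclosed region D:

    ∮_C P dx + Q dy = ∬_D (∂Q/∂x - ∂P/∂y) dA.

Here P = 16x y^2, Q = 16x^2y + 16x, so

    ∂Q/∂x = 32x y + 16,    ∂P/∂y = 32x y,
    ∂Q/∂x - ∂P/∂y = 16.

D is the region 0 ≤ x ≤ 6, 0 ≤ y ≤ 3. Evaluating the double integral:

    ∬_D (16) dA = ∫_0^{6} ∫_0^{3} (16) dy dx.

Inner (y from 0 to 3): 48.
Outer (x from 0 to 6): 288.

Therefore ∮_C P dx + Q dy = 288.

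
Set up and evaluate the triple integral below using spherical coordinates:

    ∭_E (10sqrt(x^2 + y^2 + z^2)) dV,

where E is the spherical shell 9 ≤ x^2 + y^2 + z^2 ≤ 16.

In spherical coordinates, x = ρ sin(φ) cos(θ), y = ρ sin(φ) sin(θ), z = ρ cos(φ), and dV = ρ^2 sin(φ) dρ dφ dθ.

The integrand becomes 10ρ, so

    ∭_E (10sqrt(x^2 + y^2 + z^2)) dV = ∫_{0}^{2π} ∫_{0}^{π} ∫_{3}^{4} (10ρ) · ρ^2 sin(φ) dρ dφ dθ.

Inner (ρ): 875sin(φ)/2.
Middle (φ): 875.
Outer (θ): 1750π.

Therefore the triple integral equals 1750π.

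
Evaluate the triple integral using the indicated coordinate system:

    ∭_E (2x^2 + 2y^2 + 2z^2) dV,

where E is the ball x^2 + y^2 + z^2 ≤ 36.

In spherical coordinates, x = ρ sin(φ) cos(θ), y = ρ sin(φ) sin(θ), z = ρ cos(φ), and dV = ρ^2 sin(φ) dρ dφ dθ.

The integrand becomes 2ρ^2, so

    ∭_E (2x^2 + 2y^2 + 2z^2) dV = ∫_{0}^{2π} ∫_{0}^{π} ∫_{0}^{6} (2ρ^2) · ρ^2 sin(φ) dρ dφ dθ.

Inner (ρ): 15552sin(φ)/5.
Middle (φ): 31104/5.
Outer (θ): 62208π/5.

Therefore the triple integral equals 62208π/5.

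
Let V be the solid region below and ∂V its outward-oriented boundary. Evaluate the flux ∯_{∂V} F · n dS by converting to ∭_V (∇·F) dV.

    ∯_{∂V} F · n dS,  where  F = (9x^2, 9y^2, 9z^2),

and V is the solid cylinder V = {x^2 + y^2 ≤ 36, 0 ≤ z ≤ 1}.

By the divergence theorem,

    ∯_{∂V} F · n dS = ∭_V (∇ · F) dV.

Compute the divergence:
    ∇ · F = ∂F_x/∂x + ∂F_y/∂y + ∂F_z/∂z = 18x + 18y + 18z.

In cylindrical coordinates, x = r cos(θ), y = r sin(θ), z = z, dV = r dr dθ dz, with 0 ≤ r ≤ 6, 0 ≤ θ ≤ 2π, 0 ≤ z ≤ 1.

The integrand, after substitution and multiplying by the volume element, becomes (18sqrt(2)r sin(θ + π/4) + 18z) · r, so

    ∭_V (∇·F) dV = ∫_0^{2π} ∫_0^{6} ∫_0^{1} (18sqrt(2)r sin(θ + π/4) + 18z) · r dz dr dθ.

Inner (z from 0 to 1): 9r (2sqrt(2)r sin(θ + π/4) + 1).
Middle (r from 0 to 6): 1296sqrt(2)sin(θ + π/4) + 162.
Outer (θ from 0 to 2π): 324π.

Therefore ∯_{∂V} F · n dS = 324π.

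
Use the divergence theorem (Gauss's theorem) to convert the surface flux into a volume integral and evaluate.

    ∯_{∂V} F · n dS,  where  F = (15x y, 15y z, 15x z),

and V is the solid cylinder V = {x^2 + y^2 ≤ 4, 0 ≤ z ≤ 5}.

By the divergence theorem,

    ∯_{∂V} F · n dS = ∭_V (∇ · F) dV.

Compute the divergence:
    ∇ · F = ∂F_x/∂x + ∂F_y/∂y + ∂F_z/∂z = 15y + 15z + 15x = 15x + 15y + 15z.

In cylindrical coordinates, x = r cos(θ), y = r sin(θ), z = z, dV = r dr dθ dz, with 0 ≤ r ≤ 2, 0 ≤ θ ≤ 2π, 0 ≤ z ≤ 5.

The integrand, after substitution and multiplying by the volume element, becomes (15sqrt(2)r sin(θ + π/4) + 15z) · r, so

    ∭_V (∇·F) dV = ∫_0^{2π} ∫_0^{2} ∫_0^{5} (15sqrt(2)r sin(θ + π/4) + 15z) · r dz dr dθ.

Inner (z from 0 to 5): 75r (2sqrt(2)r sin(θ + π/4) + 5)/2.
Middle (r from 0 to 2): 200sqrt(2)sin(θ + π/4) + 375.
Outer (θ from 0 to 2π): 750π.

Therefore ∯_{∂V} F · n dS = 750π.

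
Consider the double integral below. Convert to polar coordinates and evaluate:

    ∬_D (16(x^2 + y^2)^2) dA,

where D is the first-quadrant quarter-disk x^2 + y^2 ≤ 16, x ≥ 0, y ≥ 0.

The region D is 0 ≤ r ≤ 4, 0 ≤ θ ≤ π/2 in polar coordinates, where x = r cos(θ), y = r sin(θ), and dA = r dr dθ.

Under the substitution, the integrand becomes 16r^4, so

    ∬_D (16(x^2 + y^2)^2) dA = ∫_{0}^{π/2} ∫_{0}^{4} (16r^4) · r dr dθ.

Inner integral (in r): ∫_{0}^{4} (16r^4) · r dr = 32768/3.

Outer integral (in θ): ∫_{0}^{π/2} (32768/3) dθ = 16384π/3.

Therefore ∬_D (16(x^2 + y^2)^2) dA = 16384π/3.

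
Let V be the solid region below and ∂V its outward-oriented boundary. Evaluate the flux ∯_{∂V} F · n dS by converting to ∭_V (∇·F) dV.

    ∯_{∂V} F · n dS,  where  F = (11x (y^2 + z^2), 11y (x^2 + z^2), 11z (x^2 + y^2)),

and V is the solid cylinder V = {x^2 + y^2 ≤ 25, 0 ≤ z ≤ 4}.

By the divergence theorem,

    ∯_{∂V} F · n dS = ∭_V (∇ · F) dV.

Compute the divergence:
    ∇ · F = ∂F_x/∂x + ∂F_y/∂y + ∂F_z/∂z = 11y^2 + 11z^2 + 11x^2 + 11z^2 + 11x^2 + 11y^2 = 22x^2 + 22y^2 + 22z^2.

In cylindrical coordinates, x = r cos(θ), y = r sin(θ), z = z, dV = r dr dθ dz, with 0 ≤ r ≤ 5, 0 ≤ θ ≤ 2π, 0 ≤ z ≤ 4.

The integrand, after substitution and multiplying by the volume element, becomes (22r^2 + 22z^2) · r, so

    ∭_V (∇·F) dV = ∫_0^{2π} ∫_0^{5} ∫_0^{4} (22r^2 + 22z^2) · r dz dr dθ.

Inner (z from 0 to 4): 88r (r^2 + 16/3).
Middle (r from 0 to 5): 58850/3.
Outer (θ from 0 to 2π): 117700π/3.

Therefore ∯_{∂V} F · n dS = 117700π/3.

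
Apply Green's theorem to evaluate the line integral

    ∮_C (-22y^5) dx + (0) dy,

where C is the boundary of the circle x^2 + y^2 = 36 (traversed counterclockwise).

Green's theorem converts the closed line integral into a double integral over the enclosed region D:

    ∮_C P dx + Q dy = ∬_D (∂Q/∂x - ∂P/∂y) dA.

Here P = -22y^5, Q = 0, so

    ∂Q/∂x = 0,    ∂P/∂y = -110y^4,
    ∂Q/∂x - ∂P/∂y = 110y^4.

D is the region x^2 + y^2 ≤ 36. Evaluating the double integral:

In polar coordinates (x = r cos θ, y = r sin θ, dA = r dr dθ) the integrand becomes 110r^4sin(θ)^4, so

    ∬_D (110y^4) dA = ∫_0^{2π} ∫_0^{6} (110r^4sin(θ)^4) · r dr dθ.

Inner (r from 0 to 6): 855360sin(θ)^4.
Outer (θ from 0 to 2π): 641520π.

Therefore ∮_C P dx + Q dy = 641520π.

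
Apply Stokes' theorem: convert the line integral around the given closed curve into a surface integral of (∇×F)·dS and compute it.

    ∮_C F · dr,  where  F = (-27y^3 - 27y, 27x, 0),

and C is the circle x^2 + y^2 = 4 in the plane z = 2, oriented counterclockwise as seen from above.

Let S be the flat disk x^2 + y^2 ≤ 4 in the plane z = 2, with upward unit normal n̂ = ẑ. By Stokes' theorem,

    ∮_C F · dr = ∬_S (∇ × F) · n̂ dS = ∬_D (curl F)_z dA,

where D is the disk x^2 + y^2 ≤ 4.

Compute the curl of F = (-27y^3 - 27y, 27x, 0):
    (∇ × F)_x = ∂F_z/∂y - ∂F_y/∂z = 0,
    (∇ × F)_y = ∂F_x/∂z - ∂F_z/∂x = 0,
    (∇ × F)_z = ∂F_y/∂x - ∂F_x/∂y = 81y^2 + 54.

On z = 2, (curl F)_z = 81y^2 + 54.

Convert to polar (x = r cos θ, y = r sin θ, dA = r dr dθ); the integrand becomes 81r^2sin(θ)^2 + 54, so

    ∬_D (curl F)_z dA = ∫_0^{2π} ∫_0^{2} (81r^2sin(θ)^2 + 54) · r dr dθ.

Inner (r from 0 to 2): 324sin(θ)^2 + 108.
Outer (θ from 0 to 2π): 540π.

Therefore ∮_C F · dr = 540π.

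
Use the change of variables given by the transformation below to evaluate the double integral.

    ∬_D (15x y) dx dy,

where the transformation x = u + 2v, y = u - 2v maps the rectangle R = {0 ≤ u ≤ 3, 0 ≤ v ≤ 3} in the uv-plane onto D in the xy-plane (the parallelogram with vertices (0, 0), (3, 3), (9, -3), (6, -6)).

Compute the Jacobian determinant of (x, y) with respect to (u, v):

    ∂(x,y)/∂(u,v) = | 1  2 | = (1)(-2) - (2)(1) = -4.
                   | 1  -2 |

Its absolute value is |J| = 4 (the area scaling factor).

Substituting x = u + 2v, y = u - 2v into the integrand,

    15x y → 15u^2 - 60v^2,

so the integral becomes

    ∬_R (15u^2 - 60v^2) · |J| du dv = ∫_0^3 ∫_0^3 (60u^2 - 240v^2) dv du.

Inner (v): 180u^2 - 2160.
Outer (u): -4860.

Therefore ∬_D (15x y) dx dy = -4860.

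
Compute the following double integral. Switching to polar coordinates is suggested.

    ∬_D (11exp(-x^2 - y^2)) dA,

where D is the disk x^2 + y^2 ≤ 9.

The region D is 0 ≤ r ≤ 3, 0 ≤ θ ≤ 2π in polar coordinates, where x = r cos(θ), y = r sin(θ), and dA = r dr dθ.

Under the substitution, the integrand becomes 11exp(-r^2), so

    ∬_D (11exp(-x^2 - y^2)) dA = ∫_{0}^{2π} ∫_{0}^{3} (11exp(-r^2)) · r dr dθ.

Inner integral (in r): ∫_{0}^{3} (11exp(-r^2)) · r dr = 11/2 - 11exp(-9)/2.

Outer integral (in θ): ∫_{0}^{2π} (11/2 - 11exp(-9)/2) dθ = -11π exp(-9) + 11π.

Therefore ∬_D (11exp(-x^2 - y^2)) dA = -11π exp(-9) + 11π.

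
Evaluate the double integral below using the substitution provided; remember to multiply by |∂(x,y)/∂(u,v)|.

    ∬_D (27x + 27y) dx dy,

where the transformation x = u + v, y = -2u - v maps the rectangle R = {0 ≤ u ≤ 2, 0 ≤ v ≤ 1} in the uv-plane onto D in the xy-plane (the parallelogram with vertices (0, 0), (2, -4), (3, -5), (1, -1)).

Compute the Jacobian determinant of (x, y) with respect to (u, v):

    ∂(x,y)/∂(u,v) = | 1  1 | = (1)(-1) - (1)(-2) = 1.
                   | -2  -1 |

Its absolute value is |J| = 1 (the area scaling factor).

Substituting x = u + v, y = -2u - v into the integrand,

    27x + 27y → -27u,

so the integral becomes

    ∬_R (-27u) · |J| du dv = ∫_0^2 ∫_0^1 (-27u) dv du.

Inner (v): -27u.
Outer (u): -54.

Therefore ∬_D (27x + 27y) dx dy = -54.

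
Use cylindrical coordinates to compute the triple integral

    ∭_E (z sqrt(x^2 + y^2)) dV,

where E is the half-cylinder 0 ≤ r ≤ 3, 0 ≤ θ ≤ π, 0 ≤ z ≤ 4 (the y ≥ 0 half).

In cylindrical coordinates, x = r cos(θ), y = r sin(θ), z = z, and dV = r dr dθ dz.

The integrand becomes r z, so

    ∭_E (z sqrt(x^2 + y^2)) dV = ∫_{0}^{π} ∫_{0}^{3} ∫_{0}^{4} (r z) · r dz dr dθ.

Inner (z): 8r^2.
Middle (r from 0 to 3): 72.
Outer (θ): 72π.

Therefore the triple integral equals 72π.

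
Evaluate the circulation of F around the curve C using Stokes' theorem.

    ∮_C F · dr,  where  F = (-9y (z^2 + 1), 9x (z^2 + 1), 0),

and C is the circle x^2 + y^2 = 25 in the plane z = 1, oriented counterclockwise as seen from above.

Let S be the flat disk x^2 + y^2 ≤ 25 in the plane z = 1, with upward unit normal n̂ = ẑ. By Stokes' theorem,

    ∮_C F · dr = ∬_S (∇ × F) · n̂ dS = ∬_D (curl F)_z dA,

where D is the disk x^2 + y^2 ≤ 25.

Compute the curl of F = (-9y (z^2 + 1), 9x (z^2 + 1), 0):
    (∇ × F)_x = ∂F_z/∂y - ∂F_y/∂z = -18x z,
    (∇ × F)_y = ∂F_x/∂z - ∂F_z/∂x = -18y z,
    (∇ × F)_z = ∂F_y/∂x - ∂F_x/∂y = 18z^2 + 18.

On z = 1, (curl F)_z = 36.

Convert to polar (x = r cos θ, y = r sin θ, dA = r dr dθ); the integrand becomes 36, so

    ∬_D (curl F)_z dA = ∫_0^{2π} ∫_0^{5} (36) · r dr dθ.

Inner (r from 0 to 5): 450.
Outer (θ from 0 to 2π): 900π.

Therefore ∮_C F · dr = 900π.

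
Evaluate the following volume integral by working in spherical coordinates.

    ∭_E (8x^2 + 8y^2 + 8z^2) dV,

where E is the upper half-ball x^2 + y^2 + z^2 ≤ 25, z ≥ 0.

In spherical coordinates, x = ρ sin(φ) cos(θ), y = ρ sin(φ) sin(θ), z = ρ cos(φ), and dV = ρ^2 sin(φ) dρ dφ dθ.

The integrand becomes 8ρ^2, so

    ∭_E (8x^2 + 8y^2 + 8z^2) dV = ∫_{0}^{2π} ∫_{0}^{π/2} ∫_{0}^{5} (8ρ^2) · ρ^2 sin(φ) dρ dφ dθ.

Inner (ρ): 5000sin(φ).
Middle (φ): 5000.
Outer (θ): 10000π.

Therefore the triple integral equals 10000π.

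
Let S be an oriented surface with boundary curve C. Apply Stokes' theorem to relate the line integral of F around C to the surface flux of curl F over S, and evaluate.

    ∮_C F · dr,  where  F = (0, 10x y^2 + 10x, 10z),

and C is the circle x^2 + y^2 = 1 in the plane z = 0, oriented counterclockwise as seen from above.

Let S be the flat disk x^2 + y^2 ≤ 1 in the plane z = 0, with upward unit normal n̂ = ẑ. By Stokes' theorem,

    ∮_C F · dr = ∬_S (∇ × F) · n̂ dS = ∬_D (curl F)_z dA,

where D is the disk x^2 + y^2 ≤ 1.

Compute the curl of F = (0, 10x y^2 + 10x, 10z):
    (∇ × F)_x = ∂F_z/∂y - ∂F_y/∂z = 0,
    (∇ × F)_y = ∂F_x/∂z - ∂F_z/∂x = 0,
    (∇ × F)_z = ∂F_y/∂x - ∂F_x/∂y = 10y^2 + 10.

On z = 0, (curl F)_z = 10y^2 + 10.

Convert to polar (x = r cos θ, y = r sin θ, dA = r dr dθ); the integrand becomes 10r^2sin(θ)^2 + 10, so

    ∬_D (curl F)_z dA = ∫_0^{2π} ∫_0^{1} (10r^2sin(θ)^2 + 10) · r dr dθ.

Inner (r from 0 to 1): 5sin(θ)^2/2 + 5.
Outer (θ from 0 to 2π): 25π/2.

Therefore ∮_C F · dr = 25π/2.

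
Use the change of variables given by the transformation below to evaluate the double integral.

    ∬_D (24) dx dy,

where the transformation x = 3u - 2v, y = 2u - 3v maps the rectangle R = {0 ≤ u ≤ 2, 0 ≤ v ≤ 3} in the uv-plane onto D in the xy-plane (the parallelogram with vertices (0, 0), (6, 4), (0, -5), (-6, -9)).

Compute the Jacobian determinant of (x, y) with respect to (u, v):

    ∂(x,y)/∂(u,v) = | 3  -2 | = (3)(-3) - (-2)(2) = -5.
                   | 2  -3 |

Its absolute value is |J| = 5 (the area scaling factor).

Substituting x = 3u - 2v, y = 2u - 3v into the integrand,

    24 → 24,

so the integral becomes

    ∬_R (24) · |J| du dv = ∫_0^2 ∫_0^3 (120) dv du.

Inner (v): 360.
Outer (u): 720.

Therefore ∬_D (24) dx dy = 720.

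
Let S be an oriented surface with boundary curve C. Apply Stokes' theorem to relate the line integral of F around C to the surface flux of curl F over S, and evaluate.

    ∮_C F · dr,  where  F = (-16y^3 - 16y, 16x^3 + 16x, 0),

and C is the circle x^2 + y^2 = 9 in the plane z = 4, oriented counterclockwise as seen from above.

Let S be the flat disk x^2 + y^2 ≤ 9 in the plane z = 4, with upward unit normal n̂ = ẑ. By Stokes' theorem,

    ∮_C F · dr = ∬_S (∇ × F) · n̂ dS = ∬_D (curl F)_z dA,

where D is the disk x^2 + y^2 ≤ 9.

Compute the curl of F = (-16y^3 - 16y, 16x^3 + 16x, 0):
    (∇ × F)_x = ∂F_z/∂y - ∂F_y/∂z = 0,
    (∇ × F)_y = ∂F_x/∂z - ∂F_z/∂x = 0,
    (∇ × F)_z = ∂F_y/∂x - ∂F_x/∂y = 48x^2 + 48y^2 + 32.

On z = 4, (curl F)_z = 48x^2 + 48y^2 + 32.

Convert to polar (x = r cos θ, y = r sin θ, dA = r dr dθ); the integrand becomes 48r^2 + 32, so

    ∬_D (curl F)_z dA = ∫_0^{2π} ∫_0^{3} (48r^2 + 32) · r dr dθ.

Inner (r from 0 to 3): 1116.
Outer (θ from 0 to 2π): 2232π.

Therefore ∮_C F · dr = 2232π.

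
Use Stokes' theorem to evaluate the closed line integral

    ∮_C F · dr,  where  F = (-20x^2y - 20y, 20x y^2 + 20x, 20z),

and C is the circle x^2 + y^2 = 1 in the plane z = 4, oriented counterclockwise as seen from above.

Let S be the flat disk x^2 + y^2 ≤ 1 in the plane z = 4, with upward unit normal n̂ = ẑ. By Stokes' theorem,

    ∮_C F · dr = ∬_S (∇ × F) · n̂ dS = ∬_D (curl F)_z dA,

where D is the disk x^2 + y^2 ≤ 1.

Compute the curl of F = (-20x^2y - 20y, 20x y^2 + 20x, 20z):
    (∇ × F)_x = ∂F_z/∂y - ∂F_y/∂z = 0,
    (∇ × F)_y = ∂F_x/∂z - ∂F_z/∂x = 0,
    (∇ × F)_z = ∂F_y/∂x - ∂F_x/∂y = 20x^2 + 20y^2 + 40.

On z = 4, (curl F)_z = 20x^2 + 20y^2 + 40.

Convert to polar (x = r cos θ, y = r sin θ, dA = r dr dθ); the integrand becomes 20r^2 + 40, so

    ∬_D (curl F)_z dA = ∫_0^{2π} ∫_0^{1} (20r^2 + 40) · r dr dθ.

Inner (r from 0 to 1): 25.
Outer (θ from 0 to 2π): 50π.

Therefore ∮_C F · dr = 50π.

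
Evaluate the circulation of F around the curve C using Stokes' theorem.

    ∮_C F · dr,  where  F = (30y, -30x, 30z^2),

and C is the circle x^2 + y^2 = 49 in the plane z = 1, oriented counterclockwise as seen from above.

Let S be the flat disk x^2 + y^2 ≤ 49 in the plane z = 1, with upward unit normal n̂ = ẑ. By Stokes' theorem,

    ∮_C F · dr = ∬_S (∇ × F) · n̂ dS = ∬_D (curl F)_z dA,

where D is the disk x^2 + y^2 ≤ 49.

Compute the curl of F = (30y, -30x, 30z^2):
    (∇ × F)_x = ∂F_z/∂y - ∂F_y/∂z = 0,
    (∇ × F)_y = ∂F_x/∂z - ∂F_z/∂x = 0,
    (∇ × F)_z = ∂F_y/∂x - ∂F_x/∂y = -60.

On z = 1, (curl F)_z = -60.

Convert to polar (x = r cos θ, y = r sin θ, dA = r dr dθ); the integrand becomes -60, so

    ∬_D (curl F)_z dA = ∫_0^{2π} ∫_0^{7} (-60) · r dr dθ.

Inner (r from 0 to 7): -1470.
Outer (θ from 0 to 2π): -2940π.

Therefore ∮_C F · dr = -2940π.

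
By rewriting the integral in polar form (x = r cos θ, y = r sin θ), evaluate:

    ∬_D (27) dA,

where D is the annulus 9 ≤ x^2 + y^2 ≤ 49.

The region D is 3 ≤ r ≤ 7, 0 ≤ θ ≤ 2π in polar coordinates, where x = r cos(θ), y = r sin(θ), and dA = r dr dθ.

Under the substitution, the integrand becomes 27, so

    ∬_D (27) dA = ∫_{0}^{2π} ∫_{3}^{7} (27) · r dr dθ.

Inner integral (in r): ∫_{3}^{7} (27) · r dr = 540.

Outer integral (in θ): ∫_{0}^{2π} (540) dθ = 1080π.

Therefore ∬_D (27) dA = 1080π.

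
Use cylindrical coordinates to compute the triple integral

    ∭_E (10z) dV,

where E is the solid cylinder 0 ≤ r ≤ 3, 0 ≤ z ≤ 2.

In cylindrical coordinates, x = r cos(θ), y = r sin(θ), z = z, and dV = r dr dθ dz.

The integrand becomes 10z, so

    ∭_E (10z) dV = ∫_{0}^{2π} ∫_{0}^{3} ∫_{0}^{2} (10z) · r dz dr dθ.

Inner (z): 20r.
Middle (r from 0 to 3): 90.
Outer (θ): 180π.

Therefore the triple integral equals 180π.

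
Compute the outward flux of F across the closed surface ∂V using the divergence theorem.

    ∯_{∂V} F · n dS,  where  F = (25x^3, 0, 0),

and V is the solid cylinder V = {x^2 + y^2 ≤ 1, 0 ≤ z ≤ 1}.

By the divergence theorem,

    ∯_{∂V} F · n dS = ∭_V (∇ · F) dV.

Compute the divergence:
    ∇ · F = ∂F_x/∂x + ∂F_y/∂y + ∂F_z/∂z = 75x^2 + 0 + 0 = 75x^2.

In cylindrical coordinates, x = r cos(θ), y = r sin(θ), z = z, dV = r dr dθ dz, with 0 ≤ r ≤ 1, 0 ≤ θ ≤ 2π, 0 ≤ z ≤ 1.

The integrand, after substitution and multiplying by the volume element, becomes (75r^2cos(θ)^2) · r, so

    ∭_V (∇·F) dV = ∫_0^{2π} ∫_0^{1} ∫_0^{1} (75r^2cos(θ)^2) · r dz dr dθ.

Inner (z from 0 to 1): 75r^3cos(θ)^2.
Middle (r from 0 to 1): 75cos(θ)^2/4.
Outer (θ from 0 to 2π): 75π/4.

Therefore ∯_{∂V} F · n dS = 75π/4.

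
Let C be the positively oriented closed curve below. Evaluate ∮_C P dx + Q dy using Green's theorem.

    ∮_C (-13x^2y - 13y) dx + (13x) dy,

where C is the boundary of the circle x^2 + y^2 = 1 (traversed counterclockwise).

Green's theorem converts the closed line integral into a double integral over the enclosed region D:

    ∮_C P dx + Q dy = ∬_D (∂Q/∂x - ∂P/∂y) dA.

Here P = -13x^2y - 13y, Q = 13x, so

    ∂Q/∂x = 13,    ∂P/∂y = -13x^2 - 13,
    ∂Q/∂x - ∂P/∂y = 13x^2 + 26.

D is the region x^2 + y^2 ≤ 1. Evaluating the double integral:

In polar coordinates (x = r cos θ, y = r sin θ, dA = r dr dθ) the integrand becomes 13r^2cos(θ)^2 + 26, so

    ∬_D (13x^2 + 26) dA = ∫_0^{2π} ∫_0^{1} (13r^2cos(θ)^2 + 26) · r dr dθ.

Inner (r from 0 to 1): 13cos(θ)^2/4 + 13.
Outer (θ from 0 to 2π): 117π/4.

Therefore ∮_C P dx + Q dy = 117π/4.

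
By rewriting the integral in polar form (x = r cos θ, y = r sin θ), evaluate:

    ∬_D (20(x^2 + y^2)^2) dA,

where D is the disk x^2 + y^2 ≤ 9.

The region D is 0 ≤ r ≤ 3, 0 ≤ θ ≤ 2π in polar coordinates, where x = r cos(θ), y = r sin(θ), and dA = r dr dθ.

Under the substitution, the integrand becomes 20r^4, so

    ∬_D (20(x^2 + y^2)^2) dA = ∫_{0}^{2π} ∫_{0}^{3} (20r^4) · r dr dθ.

Inner integral (in r): ∫_{0}^{3} (20r^4) · r dr = 2430.

Outer integral (in θ): ∫_{0}^{2π} (2430) dθ = 4860π.

Therefore ∬_D (20(x^2 + y^2)^2) dA = 4860π.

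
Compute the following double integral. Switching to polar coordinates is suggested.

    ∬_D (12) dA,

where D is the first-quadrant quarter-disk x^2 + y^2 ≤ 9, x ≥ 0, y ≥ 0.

The region D is 0 ≤ r ≤ 3, 0 ≤ θ ≤ π/2 in polar coordinates, where x = r cos(θ), y = r sin(θ), and dA = r dr dθ.

Under the substitution, the integrand becomes 12, so

    ∬_D (12) dA = ∫_{0}^{π/2} ∫_{0}^{3} (12) · r dr dθ.

Inner integral (in r): ∫_{0}^{3} (12) · r dr = 54.

Outer integral (in θ): ∫_{0}^{π/2} (54) dθ = 27π.

Therefore ∬_D (12) dA = 27π.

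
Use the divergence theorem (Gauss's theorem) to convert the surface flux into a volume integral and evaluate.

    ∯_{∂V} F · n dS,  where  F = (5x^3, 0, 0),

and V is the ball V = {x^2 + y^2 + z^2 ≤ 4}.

By the divergence theorem,

    ∯_{∂V} F · n dS = ∭_V (∇ · F) dV.

Compute the divergence:
    ∇ · F = ∂F_x/∂x + ∂F_y/∂y + ∂F_z/∂z = 15x^2 + 0 + 0 = 15x^2.

In spherical coordinates, x = ρ sin(φ) cos(θ), y = ρ sin(φ) sin(θ), z = ρ cos(φ), dV = ρ^2 sin(φ) dρ dφ dθ, with 0 ≤ ρ ≤ 2, 0 ≤ φ ≤ π, 0 ≤ θ ≤ 2π.

The integrand, after substitution and multiplying by the volume element, becomes (15ρ^2sin(φ)^2cos(θ)^2) · ρ^2 sin(φ), so

    ∭_V (∇·F) dV = ∫_0^{2π} ∫_0^{π} ∫_0^{2} (15ρ^2sin(φ)^2cos(θ)^2) · ρ^2 sin(φ) dρ dφ dθ.

Inner (ρ from 0 to 2): 96sin(φ)^3cos(θ)^2.
Middle (φ from 0 to π): 128cos(θ)^2.
Outer (θ from 0 to 2π): 128π.

Therefore ∯_{∂V} F · n dS = 128π.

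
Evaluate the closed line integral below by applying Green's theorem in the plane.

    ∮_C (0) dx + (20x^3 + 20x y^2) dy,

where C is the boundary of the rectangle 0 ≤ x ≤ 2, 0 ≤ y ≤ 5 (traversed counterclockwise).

Green's theorem converts the closed line integral into a double integral over the enclosed region D:

    ∮_C P dx + Q dy = ∬_D (∂Q/∂x - ∂P/∂y) dA.

Here P = 0, Q = 20x^3 + 20x y^2, so

    ∂Q/∂x = 60x^2 + 20y^2,    ∂P/∂y = 0,
    ∂Q/∂x - ∂P/∂y = 60x^2 + 20y^2.

D is the region 0 ≤ x ≤ 2, 0 ≤ y ≤ 5. Evaluating the double integral:

    ∬_D (60x^2 + 20y^2) dA = ∫_0^{2} ∫_0^{5} (60x^2 + 20y^2) dy dx.

Inner (y from 0 to 5): 300x^2 + 2500/3.
Outer (x from 0 to 2): 7400/3.

Therefore ∮_C P dx + Q dy = 7400/3.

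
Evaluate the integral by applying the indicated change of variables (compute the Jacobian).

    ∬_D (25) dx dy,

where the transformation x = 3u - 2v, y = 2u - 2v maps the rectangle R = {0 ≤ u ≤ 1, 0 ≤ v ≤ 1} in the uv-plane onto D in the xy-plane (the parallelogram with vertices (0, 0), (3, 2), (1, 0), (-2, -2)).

Compute the Jacobian determinant of (x, y) with respect to (u, v):

    ∂(x,y)/∂(u,v) = | 3  -2 | = (3)(-2) - (-2)(2) = -2.
                   | 2  -2 |

Its absolute value is |J| = 2 (the area scaling factor).

Substituting x = 3u - 2v, y = 2u - 2v into the integrand,

    25 → 25,

so the integral becomes

    ∬_R (25) · |J| du dv = ∫_0^1 ∫_0^1 (50) dv du.

Inner (v): 50.
Outer (u): 50.

Therefore ∬_D (25) dx dy = 50.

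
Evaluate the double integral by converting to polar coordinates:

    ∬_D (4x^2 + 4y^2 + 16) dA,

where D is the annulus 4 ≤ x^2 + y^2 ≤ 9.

The region D is 2 ≤ r ≤ 3, 0 ≤ θ ≤ 2π in polar coordinates, where x = r cos(θ), y = r sin(θ), and dA = r dr dθ.

Under the substitution, the integrand becomes 4r^2 + 16, so

    ∬_D (4x^2 + 4y^2 + 16) dA = ∫_{0}^{2π} ∫_{2}^{3} (4r^2 + 16) · r dr dθ.

Inner integral (in r): ∫_{2}^{3} (4r^2 + 16) · r dr = 105.

Outer integral (in θ): ∫_{0}^{2π} (105) dθ = 210π.

Therefore ∬_D (4x^2 + 4y^2 + 16) dA = 210π.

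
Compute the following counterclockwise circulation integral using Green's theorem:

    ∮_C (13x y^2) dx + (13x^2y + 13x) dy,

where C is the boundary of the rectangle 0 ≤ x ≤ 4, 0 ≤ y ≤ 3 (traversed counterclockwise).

Green's theorem converts the closed line integral into a double integral over the enclosed region D:

    ∮_C P dx + Q dy = ∬_D (∂Q/∂x - ∂P/∂y) dA.

Here P = 13x y^2, Q = 13x^2y + 13x, so

    ∂Q/∂x = 26x y + 13,    ∂P/∂y = 26x y,
    ∂Q/∂x - ∂P/∂y = 13.

D is the region 0 ≤ x ≤ 4, 0 ≤ y ≤ 3. Evaluating the double integral:

    ∬_D (13) dA = ∫_0^{4} ∫_0^{3} (13) dy dx.

Inner (y from 0 to 3): 39.
Outer (x from 0 to 4): 156.

Therefore ∮_C P dx + Q dy = 156.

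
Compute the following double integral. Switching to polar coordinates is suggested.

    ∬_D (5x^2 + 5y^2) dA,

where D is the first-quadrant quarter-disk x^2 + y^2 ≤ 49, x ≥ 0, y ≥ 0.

The region D is 0 ≤ r ≤ 7, 0 ≤ θ ≤ π/2 in polar coordinates, where x = r cos(θ), y = r sin(θ), and dA = r dr dθ.

Under the substitution, the integrand becomes 5r^2, so

    ∬_D (5x^2 + 5y^2) dA = ∫_{0}^{π/2} ∫_{0}^{7} (5r^2) · r dr dθ.

Inner integral (in r): ∫_{0}^{7} (5r^2) · r dr = 12005/4.

Outer integral (in θ): ∫_{0}^{π/2} (12005/4) dθ = 12005π/8.

Therefore ∬_D (5x^2 + 5y^2) dA = 12005π/8.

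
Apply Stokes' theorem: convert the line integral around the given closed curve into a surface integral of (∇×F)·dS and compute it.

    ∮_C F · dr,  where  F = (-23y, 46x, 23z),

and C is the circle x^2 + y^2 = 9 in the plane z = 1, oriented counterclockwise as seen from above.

Let S be the flat disk x^2 + y^2 ≤ 9 in the plane z = 1, with upward unit normal n̂ = ẑ. By Stokes' theorem,

    ∮_C F · dr = ∬_S (∇ × F) · n̂ dS = ∬_D (curl F)_z dA,

where D is the disk x^2 + y^2 ≤ 9.

Compute the curl of F = (-23y, 46x, 23z):
    (∇ × F)_x = ∂F_z/∂y - ∂F_y/∂z = 0,
    (∇ × F)_y = ∂F_x/∂z - ∂F_z/∂x = 0,
    (∇ × F)_z = ∂F_y/∂x - ∂F_x/∂y = 69.

On z = 1, (curl F)_z = 69.

Convert to polar (x = r cos θ, y = r sin θ, dA = r dr dθ); the integrand becomes 69, so

    ∬_D (curl F)_z dA = ∫_0^{2π} ∫_0^{3} (69) · r dr dθ.

Inner (r from 0 to 3): 621/2.
Outer (θ from 0 to 2π): 621π.

Therefore ∮_C F · dr = 621π.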